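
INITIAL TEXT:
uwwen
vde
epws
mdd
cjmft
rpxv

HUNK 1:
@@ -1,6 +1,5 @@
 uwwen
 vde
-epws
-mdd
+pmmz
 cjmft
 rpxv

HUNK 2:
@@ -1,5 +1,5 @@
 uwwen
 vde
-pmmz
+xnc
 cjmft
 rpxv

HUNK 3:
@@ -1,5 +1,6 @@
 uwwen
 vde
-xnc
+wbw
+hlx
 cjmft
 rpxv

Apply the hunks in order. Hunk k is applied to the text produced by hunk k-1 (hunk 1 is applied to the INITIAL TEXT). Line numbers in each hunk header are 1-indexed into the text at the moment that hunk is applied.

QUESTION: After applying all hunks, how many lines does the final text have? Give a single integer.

Answer: 6

Derivation:
Hunk 1: at line 1 remove [epws,mdd] add [pmmz] -> 5 lines: uwwen vde pmmz cjmft rpxv
Hunk 2: at line 1 remove [pmmz] add [xnc] -> 5 lines: uwwen vde xnc cjmft rpxv
Hunk 3: at line 1 remove [xnc] add [wbw,hlx] -> 6 lines: uwwen vde wbw hlx cjmft rpxv
Final line count: 6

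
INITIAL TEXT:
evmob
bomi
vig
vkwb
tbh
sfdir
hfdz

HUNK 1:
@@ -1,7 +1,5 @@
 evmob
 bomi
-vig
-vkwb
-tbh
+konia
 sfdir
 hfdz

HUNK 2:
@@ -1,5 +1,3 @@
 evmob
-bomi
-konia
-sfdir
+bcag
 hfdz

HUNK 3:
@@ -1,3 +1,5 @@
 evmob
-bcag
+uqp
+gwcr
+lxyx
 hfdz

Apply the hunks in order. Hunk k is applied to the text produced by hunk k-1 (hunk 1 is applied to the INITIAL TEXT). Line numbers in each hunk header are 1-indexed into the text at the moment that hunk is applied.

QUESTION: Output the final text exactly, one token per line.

Hunk 1: at line 1 remove [vig,vkwb,tbh] add [konia] -> 5 lines: evmob bomi konia sfdir hfdz
Hunk 2: at line 1 remove [bomi,konia,sfdir] add [bcag] -> 3 lines: evmob bcag hfdz
Hunk 3: at line 1 remove [bcag] add [uqp,gwcr,lxyx] -> 5 lines: evmob uqp gwcr lxyx hfdz

Answer: evmob
uqp
gwcr
lxyx
hfdz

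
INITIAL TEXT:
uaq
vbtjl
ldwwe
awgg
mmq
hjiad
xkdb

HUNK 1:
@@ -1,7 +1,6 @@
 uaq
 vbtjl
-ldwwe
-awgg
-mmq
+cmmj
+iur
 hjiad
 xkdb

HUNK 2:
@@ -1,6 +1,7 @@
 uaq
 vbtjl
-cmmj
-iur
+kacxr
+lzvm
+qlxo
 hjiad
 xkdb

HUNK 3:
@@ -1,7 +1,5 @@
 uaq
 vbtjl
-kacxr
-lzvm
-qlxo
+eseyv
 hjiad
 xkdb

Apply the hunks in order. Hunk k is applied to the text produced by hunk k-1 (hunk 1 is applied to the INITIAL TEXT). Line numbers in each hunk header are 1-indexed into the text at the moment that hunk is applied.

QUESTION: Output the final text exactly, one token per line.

Hunk 1: at line 1 remove [ldwwe,awgg,mmq] add [cmmj,iur] -> 6 lines: uaq vbtjl cmmj iur hjiad xkdb
Hunk 2: at line 1 remove [cmmj,iur] add [kacxr,lzvm,qlxo] -> 7 lines: uaq vbtjl kacxr lzvm qlxo hjiad xkdb
Hunk 3: at line 1 remove [kacxr,lzvm,qlxo] add [eseyv] -> 5 lines: uaq vbtjl eseyv hjiad xkdb

Answer: uaq
vbtjl
eseyv
hjiad
xkdb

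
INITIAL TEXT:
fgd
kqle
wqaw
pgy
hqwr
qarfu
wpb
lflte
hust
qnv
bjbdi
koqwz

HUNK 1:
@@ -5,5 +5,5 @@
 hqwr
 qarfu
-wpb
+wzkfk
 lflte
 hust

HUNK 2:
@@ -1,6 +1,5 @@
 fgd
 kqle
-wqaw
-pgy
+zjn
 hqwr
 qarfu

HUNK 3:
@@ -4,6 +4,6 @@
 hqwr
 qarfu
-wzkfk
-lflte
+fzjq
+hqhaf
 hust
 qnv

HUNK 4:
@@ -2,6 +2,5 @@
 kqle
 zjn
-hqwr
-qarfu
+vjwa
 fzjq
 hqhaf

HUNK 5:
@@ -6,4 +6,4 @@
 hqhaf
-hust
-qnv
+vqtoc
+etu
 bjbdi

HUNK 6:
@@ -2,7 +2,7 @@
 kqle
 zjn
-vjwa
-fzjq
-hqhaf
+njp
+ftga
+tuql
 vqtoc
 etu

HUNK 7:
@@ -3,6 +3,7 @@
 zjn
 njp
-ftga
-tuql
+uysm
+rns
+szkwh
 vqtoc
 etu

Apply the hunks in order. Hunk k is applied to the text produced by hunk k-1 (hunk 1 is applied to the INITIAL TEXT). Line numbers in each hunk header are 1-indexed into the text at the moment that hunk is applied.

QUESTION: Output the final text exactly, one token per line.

Hunk 1: at line 5 remove [wpb] add [wzkfk] -> 12 lines: fgd kqle wqaw pgy hqwr qarfu wzkfk lflte hust qnv bjbdi koqwz
Hunk 2: at line 1 remove [wqaw,pgy] add [zjn] -> 11 lines: fgd kqle zjn hqwr qarfu wzkfk lflte hust qnv bjbdi koqwz
Hunk 3: at line 4 remove [wzkfk,lflte] add [fzjq,hqhaf] -> 11 lines: fgd kqle zjn hqwr qarfu fzjq hqhaf hust qnv bjbdi koqwz
Hunk 4: at line 2 remove [hqwr,qarfu] add [vjwa] -> 10 lines: fgd kqle zjn vjwa fzjq hqhaf hust qnv bjbdi koqwz
Hunk 5: at line 6 remove [hust,qnv] add [vqtoc,etu] -> 10 lines: fgd kqle zjn vjwa fzjq hqhaf vqtoc etu bjbdi koqwz
Hunk 6: at line 2 remove [vjwa,fzjq,hqhaf] add [njp,ftga,tuql] -> 10 lines: fgd kqle zjn njp ftga tuql vqtoc etu bjbdi koqwz
Hunk 7: at line 3 remove [ftga,tuql] add [uysm,rns,szkwh] -> 11 lines: fgd kqle zjn njp uysm rns szkwh vqtoc etu bjbdi koqwz

Answer: fgd
kqle
zjn
njp
uysm
rns
szkwh
vqtoc
etu
bjbdi
koqwz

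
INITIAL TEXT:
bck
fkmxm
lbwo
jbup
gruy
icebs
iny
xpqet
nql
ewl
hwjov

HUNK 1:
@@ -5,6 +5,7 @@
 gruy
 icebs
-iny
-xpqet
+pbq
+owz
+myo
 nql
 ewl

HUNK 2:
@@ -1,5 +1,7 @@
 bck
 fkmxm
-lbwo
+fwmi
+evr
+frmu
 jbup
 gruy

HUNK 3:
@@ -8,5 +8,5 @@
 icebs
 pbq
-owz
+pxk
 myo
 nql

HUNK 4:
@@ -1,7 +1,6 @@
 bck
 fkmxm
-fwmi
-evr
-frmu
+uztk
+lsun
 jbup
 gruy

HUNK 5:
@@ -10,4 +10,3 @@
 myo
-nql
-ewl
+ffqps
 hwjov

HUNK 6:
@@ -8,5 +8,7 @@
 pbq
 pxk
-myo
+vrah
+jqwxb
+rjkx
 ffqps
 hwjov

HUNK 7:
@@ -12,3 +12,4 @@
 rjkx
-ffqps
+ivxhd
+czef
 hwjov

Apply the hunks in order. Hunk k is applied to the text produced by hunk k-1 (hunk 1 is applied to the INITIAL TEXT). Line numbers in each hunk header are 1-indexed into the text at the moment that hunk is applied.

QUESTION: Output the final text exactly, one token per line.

Hunk 1: at line 5 remove [iny,xpqet] add [pbq,owz,myo] -> 12 lines: bck fkmxm lbwo jbup gruy icebs pbq owz myo nql ewl hwjov
Hunk 2: at line 1 remove [lbwo] add [fwmi,evr,frmu] -> 14 lines: bck fkmxm fwmi evr frmu jbup gruy icebs pbq owz myo nql ewl hwjov
Hunk 3: at line 8 remove [owz] add [pxk] -> 14 lines: bck fkmxm fwmi evr frmu jbup gruy icebs pbq pxk myo nql ewl hwjov
Hunk 4: at line 1 remove [fwmi,evr,frmu] add [uztk,lsun] -> 13 lines: bck fkmxm uztk lsun jbup gruy icebs pbq pxk myo nql ewl hwjov
Hunk 5: at line 10 remove [nql,ewl] add [ffqps] -> 12 lines: bck fkmxm uztk lsun jbup gruy icebs pbq pxk myo ffqps hwjov
Hunk 6: at line 8 remove [myo] add [vrah,jqwxb,rjkx] -> 14 lines: bck fkmxm uztk lsun jbup gruy icebs pbq pxk vrah jqwxb rjkx ffqps hwjov
Hunk 7: at line 12 remove [ffqps] add [ivxhd,czef] -> 15 lines: bck fkmxm uztk lsun jbup gruy icebs pbq pxk vrah jqwxb rjkx ivxhd czef hwjov

Answer: bck
fkmxm
uztk
lsun
jbup
gruy
icebs
pbq
pxk
vrah
jqwxb
rjkx
ivxhd
czef
hwjov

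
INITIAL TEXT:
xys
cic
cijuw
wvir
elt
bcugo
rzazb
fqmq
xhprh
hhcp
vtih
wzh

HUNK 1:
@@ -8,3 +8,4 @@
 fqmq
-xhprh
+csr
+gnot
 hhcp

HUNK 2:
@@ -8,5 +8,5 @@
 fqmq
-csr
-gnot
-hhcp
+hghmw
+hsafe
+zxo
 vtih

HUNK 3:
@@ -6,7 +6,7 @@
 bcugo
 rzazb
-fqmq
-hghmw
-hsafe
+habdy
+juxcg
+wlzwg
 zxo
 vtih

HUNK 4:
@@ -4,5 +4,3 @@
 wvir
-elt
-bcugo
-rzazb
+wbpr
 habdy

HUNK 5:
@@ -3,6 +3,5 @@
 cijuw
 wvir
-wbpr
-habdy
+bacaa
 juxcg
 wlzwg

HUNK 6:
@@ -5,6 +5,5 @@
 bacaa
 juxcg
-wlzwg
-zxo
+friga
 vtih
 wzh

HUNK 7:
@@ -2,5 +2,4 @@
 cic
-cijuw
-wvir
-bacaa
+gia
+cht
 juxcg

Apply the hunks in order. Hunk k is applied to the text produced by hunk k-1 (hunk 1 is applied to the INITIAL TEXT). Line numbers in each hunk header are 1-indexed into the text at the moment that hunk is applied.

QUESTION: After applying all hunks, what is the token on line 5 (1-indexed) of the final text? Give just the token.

Hunk 1: at line 8 remove [xhprh] add [csr,gnot] -> 13 lines: xys cic cijuw wvir elt bcugo rzazb fqmq csr gnot hhcp vtih wzh
Hunk 2: at line 8 remove [csr,gnot,hhcp] add [hghmw,hsafe,zxo] -> 13 lines: xys cic cijuw wvir elt bcugo rzazb fqmq hghmw hsafe zxo vtih wzh
Hunk 3: at line 6 remove [fqmq,hghmw,hsafe] add [habdy,juxcg,wlzwg] -> 13 lines: xys cic cijuw wvir elt bcugo rzazb habdy juxcg wlzwg zxo vtih wzh
Hunk 4: at line 4 remove [elt,bcugo,rzazb] add [wbpr] -> 11 lines: xys cic cijuw wvir wbpr habdy juxcg wlzwg zxo vtih wzh
Hunk 5: at line 3 remove [wbpr,habdy] add [bacaa] -> 10 lines: xys cic cijuw wvir bacaa juxcg wlzwg zxo vtih wzh
Hunk 6: at line 5 remove [wlzwg,zxo] add [friga] -> 9 lines: xys cic cijuw wvir bacaa juxcg friga vtih wzh
Hunk 7: at line 2 remove [cijuw,wvir,bacaa] add [gia,cht] -> 8 lines: xys cic gia cht juxcg friga vtih wzh
Final line 5: juxcg

Answer: juxcg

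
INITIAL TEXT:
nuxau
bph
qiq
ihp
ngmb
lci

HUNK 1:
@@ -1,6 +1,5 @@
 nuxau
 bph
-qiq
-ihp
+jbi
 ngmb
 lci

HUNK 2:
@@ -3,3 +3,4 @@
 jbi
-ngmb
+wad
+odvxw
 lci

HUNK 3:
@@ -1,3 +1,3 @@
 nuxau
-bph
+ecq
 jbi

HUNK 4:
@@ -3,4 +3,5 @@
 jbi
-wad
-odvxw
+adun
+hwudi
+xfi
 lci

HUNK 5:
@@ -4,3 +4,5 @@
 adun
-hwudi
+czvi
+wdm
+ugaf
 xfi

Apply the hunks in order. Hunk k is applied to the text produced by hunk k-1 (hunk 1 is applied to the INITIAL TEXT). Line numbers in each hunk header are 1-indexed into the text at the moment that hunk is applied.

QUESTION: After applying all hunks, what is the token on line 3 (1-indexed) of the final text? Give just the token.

Hunk 1: at line 1 remove [qiq,ihp] add [jbi] -> 5 lines: nuxau bph jbi ngmb lci
Hunk 2: at line 3 remove [ngmb] add [wad,odvxw] -> 6 lines: nuxau bph jbi wad odvxw lci
Hunk 3: at line 1 remove [bph] add [ecq] -> 6 lines: nuxau ecq jbi wad odvxw lci
Hunk 4: at line 3 remove [wad,odvxw] add [adun,hwudi,xfi] -> 7 lines: nuxau ecq jbi adun hwudi xfi lci
Hunk 5: at line 4 remove [hwudi] add [czvi,wdm,ugaf] -> 9 lines: nuxau ecq jbi adun czvi wdm ugaf xfi lci
Final line 3: jbi

Answer: jbi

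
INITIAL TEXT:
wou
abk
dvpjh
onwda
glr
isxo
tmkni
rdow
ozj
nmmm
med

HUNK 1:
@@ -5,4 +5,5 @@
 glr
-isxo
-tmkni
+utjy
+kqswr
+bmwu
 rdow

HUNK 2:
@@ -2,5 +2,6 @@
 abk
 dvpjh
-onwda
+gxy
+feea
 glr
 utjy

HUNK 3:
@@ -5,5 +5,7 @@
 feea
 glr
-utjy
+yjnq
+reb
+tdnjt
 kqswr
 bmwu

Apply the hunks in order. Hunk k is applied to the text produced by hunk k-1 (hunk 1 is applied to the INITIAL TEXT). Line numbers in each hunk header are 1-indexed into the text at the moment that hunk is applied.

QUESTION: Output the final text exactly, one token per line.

Hunk 1: at line 5 remove [isxo,tmkni] add [utjy,kqswr,bmwu] -> 12 lines: wou abk dvpjh onwda glr utjy kqswr bmwu rdow ozj nmmm med
Hunk 2: at line 2 remove [onwda] add [gxy,feea] -> 13 lines: wou abk dvpjh gxy feea glr utjy kqswr bmwu rdow ozj nmmm med
Hunk 3: at line 5 remove [utjy] add [yjnq,reb,tdnjt] -> 15 lines: wou abk dvpjh gxy feea glr yjnq reb tdnjt kqswr bmwu rdow ozj nmmm med

Answer: wou
abk
dvpjh
gxy
feea
glr
yjnq
reb
tdnjt
kqswr
bmwu
rdow
ozj
nmmm
med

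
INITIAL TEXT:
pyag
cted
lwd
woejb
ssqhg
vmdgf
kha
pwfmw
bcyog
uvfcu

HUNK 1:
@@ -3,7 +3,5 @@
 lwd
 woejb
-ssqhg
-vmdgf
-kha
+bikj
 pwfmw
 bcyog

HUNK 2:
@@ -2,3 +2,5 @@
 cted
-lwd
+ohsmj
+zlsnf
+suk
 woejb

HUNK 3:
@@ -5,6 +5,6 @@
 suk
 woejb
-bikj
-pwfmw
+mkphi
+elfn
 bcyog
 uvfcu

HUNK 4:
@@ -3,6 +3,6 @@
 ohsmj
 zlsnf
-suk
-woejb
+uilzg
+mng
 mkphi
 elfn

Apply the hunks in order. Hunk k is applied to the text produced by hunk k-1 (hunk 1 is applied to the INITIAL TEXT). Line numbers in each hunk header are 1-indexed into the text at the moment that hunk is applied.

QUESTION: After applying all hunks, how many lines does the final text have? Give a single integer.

Hunk 1: at line 3 remove [ssqhg,vmdgf,kha] add [bikj] -> 8 lines: pyag cted lwd woejb bikj pwfmw bcyog uvfcu
Hunk 2: at line 2 remove [lwd] add [ohsmj,zlsnf,suk] -> 10 lines: pyag cted ohsmj zlsnf suk woejb bikj pwfmw bcyog uvfcu
Hunk 3: at line 5 remove [bikj,pwfmw] add [mkphi,elfn] -> 10 lines: pyag cted ohsmj zlsnf suk woejb mkphi elfn bcyog uvfcu
Hunk 4: at line 3 remove [suk,woejb] add [uilzg,mng] -> 10 lines: pyag cted ohsmj zlsnf uilzg mng mkphi elfn bcyog uvfcu
Final line count: 10

Answer: 10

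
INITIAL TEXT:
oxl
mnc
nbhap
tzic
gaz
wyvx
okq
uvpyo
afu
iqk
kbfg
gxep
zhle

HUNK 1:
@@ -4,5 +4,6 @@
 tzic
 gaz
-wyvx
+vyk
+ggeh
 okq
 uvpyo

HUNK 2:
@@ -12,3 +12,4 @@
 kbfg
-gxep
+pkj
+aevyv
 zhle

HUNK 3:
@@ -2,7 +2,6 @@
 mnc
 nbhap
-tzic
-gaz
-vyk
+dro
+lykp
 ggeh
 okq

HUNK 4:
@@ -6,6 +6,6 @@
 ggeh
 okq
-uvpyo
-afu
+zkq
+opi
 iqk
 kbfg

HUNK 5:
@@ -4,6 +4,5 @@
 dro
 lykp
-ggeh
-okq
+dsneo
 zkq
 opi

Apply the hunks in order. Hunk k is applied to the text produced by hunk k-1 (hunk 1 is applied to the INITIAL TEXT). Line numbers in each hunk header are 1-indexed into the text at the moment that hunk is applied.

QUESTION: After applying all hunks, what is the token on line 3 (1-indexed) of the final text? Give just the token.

Answer: nbhap

Derivation:
Hunk 1: at line 4 remove [wyvx] add [vyk,ggeh] -> 14 lines: oxl mnc nbhap tzic gaz vyk ggeh okq uvpyo afu iqk kbfg gxep zhle
Hunk 2: at line 12 remove [gxep] add [pkj,aevyv] -> 15 lines: oxl mnc nbhap tzic gaz vyk ggeh okq uvpyo afu iqk kbfg pkj aevyv zhle
Hunk 3: at line 2 remove [tzic,gaz,vyk] add [dro,lykp] -> 14 lines: oxl mnc nbhap dro lykp ggeh okq uvpyo afu iqk kbfg pkj aevyv zhle
Hunk 4: at line 6 remove [uvpyo,afu] add [zkq,opi] -> 14 lines: oxl mnc nbhap dro lykp ggeh okq zkq opi iqk kbfg pkj aevyv zhle
Hunk 5: at line 4 remove [ggeh,okq] add [dsneo] -> 13 lines: oxl mnc nbhap dro lykp dsneo zkq opi iqk kbfg pkj aevyv zhle
Final line 3: nbhap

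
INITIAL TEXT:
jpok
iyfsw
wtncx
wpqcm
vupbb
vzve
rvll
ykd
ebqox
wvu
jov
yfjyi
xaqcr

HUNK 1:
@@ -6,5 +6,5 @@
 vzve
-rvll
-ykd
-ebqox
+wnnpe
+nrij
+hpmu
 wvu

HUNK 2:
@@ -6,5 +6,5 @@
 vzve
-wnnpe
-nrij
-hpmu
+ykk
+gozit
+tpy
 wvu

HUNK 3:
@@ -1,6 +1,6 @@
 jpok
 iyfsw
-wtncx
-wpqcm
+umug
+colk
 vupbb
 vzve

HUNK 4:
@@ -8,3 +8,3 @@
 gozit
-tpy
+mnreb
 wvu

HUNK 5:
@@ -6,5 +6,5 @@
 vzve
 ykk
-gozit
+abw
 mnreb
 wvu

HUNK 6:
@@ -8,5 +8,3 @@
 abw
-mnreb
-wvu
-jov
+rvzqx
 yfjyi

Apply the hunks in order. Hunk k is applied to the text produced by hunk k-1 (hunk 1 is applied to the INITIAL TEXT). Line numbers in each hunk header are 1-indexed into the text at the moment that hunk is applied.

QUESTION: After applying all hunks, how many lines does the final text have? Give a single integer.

Answer: 11

Derivation:
Hunk 1: at line 6 remove [rvll,ykd,ebqox] add [wnnpe,nrij,hpmu] -> 13 lines: jpok iyfsw wtncx wpqcm vupbb vzve wnnpe nrij hpmu wvu jov yfjyi xaqcr
Hunk 2: at line 6 remove [wnnpe,nrij,hpmu] add [ykk,gozit,tpy] -> 13 lines: jpok iyfsw wtncx wpqcm vupbb vzve ykk gozit tpy wvu jov yfjyi xaqcr
Hunk 3: at line 1 remove [wtncx,wpqcm] add [umug,colk] -> 13 lines: jpok iyfsw umug colk vupbb vzve ykk gozit tpy wvu jov yfjyi xaqcr
Hunk 4: at line 8 remove [tpy] add [mnreb] -> 13 lines: jpok iyfsw umug colk vupbb vzve ykk gozit mnreb wvu jov yfjyi xaqcr
Hunk 5: at line 6 remove [gozit] add [abw] -> 13 lines: jpok iyfsw umug colk vupbb vzve ykk abw mnreb wvu jov yfjyi xaqcr
Hunk 6: at line 8 remove [mnreb,wvu,jov] add [rvzqx] -> 11 lines: jpok iyfsw umug colk vupbb vzve ykk abw rvzqx yfjyi xaqcr
Final line count: 11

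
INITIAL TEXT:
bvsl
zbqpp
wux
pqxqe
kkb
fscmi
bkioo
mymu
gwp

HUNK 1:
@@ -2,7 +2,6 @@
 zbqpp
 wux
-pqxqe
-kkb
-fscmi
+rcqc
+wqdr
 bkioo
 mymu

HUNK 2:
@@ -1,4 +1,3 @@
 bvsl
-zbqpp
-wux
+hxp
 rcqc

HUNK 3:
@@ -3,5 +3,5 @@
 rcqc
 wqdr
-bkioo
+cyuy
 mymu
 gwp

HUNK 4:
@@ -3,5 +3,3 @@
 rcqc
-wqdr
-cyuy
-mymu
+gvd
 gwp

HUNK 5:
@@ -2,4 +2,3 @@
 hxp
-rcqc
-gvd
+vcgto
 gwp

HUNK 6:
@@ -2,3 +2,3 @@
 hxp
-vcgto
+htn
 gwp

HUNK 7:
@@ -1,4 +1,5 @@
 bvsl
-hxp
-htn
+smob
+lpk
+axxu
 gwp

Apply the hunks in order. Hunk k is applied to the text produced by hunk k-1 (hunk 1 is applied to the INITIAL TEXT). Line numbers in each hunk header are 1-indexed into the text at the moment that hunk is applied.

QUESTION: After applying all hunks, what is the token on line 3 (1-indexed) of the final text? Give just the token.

Hunk 1: at line 2 remove [pqxqe,kkb,fscmi] add [rcqc,wqdr] -> 8 lines: bvsl zbqpp wux rcqc wqdr bkioo mymu gwp
Hunk 2: at line 1 remove [zbqpp,wux] add [hxp] -> 7 lines: bvsl hxp rcqc wqdr bkioo mymu gwp
Hunk 3: at line 3 remove [bkioo] add [cyuy] -> 7 lines: bvsl hxp rcqc wqdr cyuy mymu gwp
Hunk 4: at line 3 remove [wqdr,cyuy,mymu] add [gvd] -> 5 lines: bvsl hxp rcqc gvd gwp
Hunk 5: at line 2 remove [rcqc,gvd] add [vcgto] -> 4 lines: bvsl hxp vcgto gwp
Hunk 6: at line 2 remove [vcgto] add [htn] -> 4 lines: bvsl hxp htn gwp
Hunk 7: at line 1 remove [hxp,htn] add [smob,lpk,axxu] -> 5 lines: bvsl smob lpk axxu gwp
Final line 3: lpk

Answer: lpk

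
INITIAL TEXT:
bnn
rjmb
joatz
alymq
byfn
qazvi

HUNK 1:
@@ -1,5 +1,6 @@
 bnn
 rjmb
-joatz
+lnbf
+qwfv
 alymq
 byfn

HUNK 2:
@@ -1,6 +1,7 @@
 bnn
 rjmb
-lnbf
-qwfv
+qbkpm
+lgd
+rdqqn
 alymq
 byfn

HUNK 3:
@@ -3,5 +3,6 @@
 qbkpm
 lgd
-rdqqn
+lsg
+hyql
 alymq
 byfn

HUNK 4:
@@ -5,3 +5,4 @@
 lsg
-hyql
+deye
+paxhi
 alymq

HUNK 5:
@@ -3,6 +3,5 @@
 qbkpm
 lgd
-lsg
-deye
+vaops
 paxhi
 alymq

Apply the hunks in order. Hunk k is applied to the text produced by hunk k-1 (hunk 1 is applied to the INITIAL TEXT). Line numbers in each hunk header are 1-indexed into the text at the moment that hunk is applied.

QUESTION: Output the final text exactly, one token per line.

Hunk 1: at line 1 remove [joatz] add [lnbf,qwfv] -> 7 lines: bnn rjmb lnbf qwfv alymq byfn qazvi
Hunk 2: at line 1 remove [lnbf,qwfv] add [qbkpm,lgd,rdqqn] -> 8 lines: bnn rjmb qbkpm lgd rdqqn alymq byfn qazvi
Hunk 3: at line 3 remove [rdqqn] add [lsg,hyql] -> 9 lines: bnn rjmb qbkpm lgd lsg hyql alymq byfn qazvi
Hunk 4: at line 5 remove [hyql] add [deye,paxhi] -> 10 lines: bnn rjmb qbkpm lgd lsg deye paxhi alymq byfn qazvi
Hunk 5: at line 3 remove [lsg,deye] add [vaops] -> 9 lines: bnn rjmb qbkpm lgd vaops paxhi alymq byfn qazvi

Answer: bnn
rjmb
qbkpm
lgd
vaops
paxhi
alymq
byfn
qazvi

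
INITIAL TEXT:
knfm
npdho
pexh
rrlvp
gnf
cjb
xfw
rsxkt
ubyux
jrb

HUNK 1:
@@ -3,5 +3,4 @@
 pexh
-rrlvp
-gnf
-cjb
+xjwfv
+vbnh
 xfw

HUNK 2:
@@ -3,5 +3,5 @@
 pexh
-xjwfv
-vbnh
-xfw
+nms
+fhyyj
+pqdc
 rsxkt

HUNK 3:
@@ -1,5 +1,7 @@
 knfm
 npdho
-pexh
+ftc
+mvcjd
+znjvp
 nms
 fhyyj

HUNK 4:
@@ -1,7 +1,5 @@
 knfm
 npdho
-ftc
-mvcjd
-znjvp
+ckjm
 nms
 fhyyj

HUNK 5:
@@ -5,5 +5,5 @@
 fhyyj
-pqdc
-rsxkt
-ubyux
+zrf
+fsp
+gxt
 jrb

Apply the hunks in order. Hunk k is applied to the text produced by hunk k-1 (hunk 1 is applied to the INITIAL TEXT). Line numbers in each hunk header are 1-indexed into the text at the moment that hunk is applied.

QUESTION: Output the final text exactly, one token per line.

Hunk 1: at line 3 remove [rrlvp,gnf,cjb] add [xjwfv,vbnh] -> 9 lines: knfm npdho pexh xjwfv vbnh xfw rsxkt ubyux jrb
Hunk 2: at line 3 remove [xjwfv,vbnh,xfw] add [nms,fhyyj,pqdc] -> 9 lines: knfm npdho pexh nms fhyyj pqdc rsxkt ubyux jrb
Hunk 3: at line 1 remove [pexh] add [ftc,mvcjd,znjvp] -> 11 lines: knfm npdho ftc mvcjd znjvp nms fhyyj pqdc rsxkt ubyux jrb
Hunk 4: at line 1 remove [ftc,mvcjd,znjvp] add [ckjm] -> 9 lines: knfm npdho ckjm nms fhyyj pqdc rsxkt ubyux jrb
Hunk 5: at line 5 remove [pqdc,rsxkt,ubyux] add [zrf,fsp,gxt] -> 9 lines: knfm npdho ckjm nms fhyyj zrf fsp gxt jrb

Answer: knfm
npdho
ckjm
nms
fhyyj
zrf
fsp
gxt
jrb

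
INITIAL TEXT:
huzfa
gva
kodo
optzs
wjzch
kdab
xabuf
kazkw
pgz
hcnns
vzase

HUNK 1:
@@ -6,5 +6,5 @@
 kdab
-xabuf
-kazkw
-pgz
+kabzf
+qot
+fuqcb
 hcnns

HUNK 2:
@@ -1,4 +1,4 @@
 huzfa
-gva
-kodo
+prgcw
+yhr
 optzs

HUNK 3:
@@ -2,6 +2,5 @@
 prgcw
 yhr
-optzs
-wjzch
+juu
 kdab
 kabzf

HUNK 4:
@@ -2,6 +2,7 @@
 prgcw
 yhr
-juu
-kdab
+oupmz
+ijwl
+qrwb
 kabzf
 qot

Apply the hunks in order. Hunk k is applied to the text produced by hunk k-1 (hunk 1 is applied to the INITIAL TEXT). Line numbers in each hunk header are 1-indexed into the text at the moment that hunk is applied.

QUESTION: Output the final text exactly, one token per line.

Answer: huzfa
prgcw
yhr
oupmz
ijwl
qrwb
kabzf
qot
fuqcb
hcnns
vzase

Derivation:
Hunk 1: at line 6 remove [xabuf,kazkw,pgz] add [kabzf,qot,fuqcb] -> 11 lines: huzfa gva kodo optzs wjzch kdab kabzf qot fuqcb hcnns vzase
Hunk 2: at line 1 remove [gva,kodo] add [prgcw,yhr] -> 11 lines: huzfa prgcw yhr optzs wjzch kdab kabzf qot fuqcb hcnns vzase
Hunk 3: at line 2 remove [optzs,wjzch] add [juu] -> 10 lines: huzfa prgcw yhr juu kdab kabzf qot fuqcb hcnns vzase
Hunk 4: at line 2 remove [juu,kdab] add [oupmz,ijwl,qrwb] -> 11 lines: huzfa prgcw yhr oupmz ijwl qrwb kabzf qot fuqcb hcnns vzase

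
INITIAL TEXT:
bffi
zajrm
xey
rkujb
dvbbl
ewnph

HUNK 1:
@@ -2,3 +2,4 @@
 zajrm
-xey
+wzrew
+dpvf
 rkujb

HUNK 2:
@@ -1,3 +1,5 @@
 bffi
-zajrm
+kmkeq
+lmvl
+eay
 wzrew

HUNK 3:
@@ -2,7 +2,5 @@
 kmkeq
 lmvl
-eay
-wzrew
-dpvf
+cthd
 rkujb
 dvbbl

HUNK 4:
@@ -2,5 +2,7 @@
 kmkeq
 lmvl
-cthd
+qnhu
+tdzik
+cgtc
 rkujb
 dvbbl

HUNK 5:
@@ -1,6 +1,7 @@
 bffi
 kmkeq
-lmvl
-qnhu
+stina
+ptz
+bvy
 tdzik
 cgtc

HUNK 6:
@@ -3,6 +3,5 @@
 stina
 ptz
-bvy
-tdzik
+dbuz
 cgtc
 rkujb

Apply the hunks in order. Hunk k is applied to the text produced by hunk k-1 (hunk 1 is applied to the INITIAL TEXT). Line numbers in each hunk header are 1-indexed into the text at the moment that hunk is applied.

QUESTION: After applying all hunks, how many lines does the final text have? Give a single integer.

Answer: 9

Derivation:
Hunk 1: at line 2 remove [xey] add [wzrew,dpvf] -> 7 lines: bffi zajrm wzrew dpvf rkujb dvbbl ewnph
Hunk 2: at line 1 remove [zajrm] add [kmkeq,lmvl,eay] -> 9 lines: bffi kmkeq lmvl eay wzrew dpvf rkujb dvbbl ewnph
Hunk 3: at line 2 remove [eay,wzrew,dpvf] add [cthd] -> 7 lines: bffi kmkeq lmvl cthd rkujb dvbbl ewnph
Hunk 4: at line 2 remove [cthd] add [qnhu,tdzik,cgtc] -> 9 lines: bffi kmkeq lmvl qnhu tdzik cgtc rkujb dvbbl ewnph
Hunk 5: at line 1 remove [lmvl,qnhu] add [stina,ptz,bvy] -> 10 lines: bffi kmkeq stina ptz bvy tdzik cgtc rkujb dvbbl ewnph
Hunk 6: at line 3 remove [bvy,tdzik] add [dbuz] -> 9 lines: bffi kmkeq stina ptz dbuz cgtc rkujb dvbbl ewnph
Final line count: 9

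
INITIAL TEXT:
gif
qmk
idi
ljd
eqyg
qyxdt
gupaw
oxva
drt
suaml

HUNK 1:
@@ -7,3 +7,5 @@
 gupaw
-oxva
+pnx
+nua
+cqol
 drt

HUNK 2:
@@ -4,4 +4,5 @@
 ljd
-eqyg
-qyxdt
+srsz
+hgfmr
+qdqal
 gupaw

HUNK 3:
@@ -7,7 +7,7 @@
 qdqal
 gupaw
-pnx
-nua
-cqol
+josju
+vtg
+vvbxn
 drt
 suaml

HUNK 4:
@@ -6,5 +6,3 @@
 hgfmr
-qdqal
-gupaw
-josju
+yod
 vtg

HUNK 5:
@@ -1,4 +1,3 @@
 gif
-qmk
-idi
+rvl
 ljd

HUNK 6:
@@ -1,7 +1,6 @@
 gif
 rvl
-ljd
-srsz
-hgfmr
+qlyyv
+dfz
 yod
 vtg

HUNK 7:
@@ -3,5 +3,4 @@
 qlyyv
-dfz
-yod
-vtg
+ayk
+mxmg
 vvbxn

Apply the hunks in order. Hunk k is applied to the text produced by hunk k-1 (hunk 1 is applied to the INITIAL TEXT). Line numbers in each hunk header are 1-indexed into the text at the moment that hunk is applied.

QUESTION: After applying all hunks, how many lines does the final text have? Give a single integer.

Answer: 8

Derivation:
Hunk 1: at line 7 remove [oxva] add [pnx,nua,cqol] -> 12 lines: gif qmk idi ljd eqyg qyxdt gupaw pnx nua cqol drt suaml
Hunk 2: at line 4 remove [eqyg,qyxdt] add [srsz,hgfmr,qdqal] -> 13 lines: gif qmk idi ljd srsz hgfmr qdqal gupaw pnx nua cqol drt suaml
Hunk 3: at line 7 remove [pnx,nua,cqol] add [josju,vtg,vvbxn] -> 13 lines: gif qmk idi ljd srsz hgfmr qdqal gupaw josju vtg vvbxn drt suaml
Hunk 4: at line 6 remove [qdqal,gupaw,josju] add [yod] -> 11 lines: gif qmk idi ljd srsz hgfmr yod vtg vvbxn drt suaml
Hunk 5: at line 1 remove [qmk,idi] add [rvl] -> 10 lines: gif rvl ljd srsz hgfmr yod vtg vvbxn drt suaml
Hunk 6: at line 1 remove [ljd,srsz,hgfmr] add [qlyyv,dfz] -> 9 lines: gif rvl qlyyv dfz yod vtg vvbxn drt suaml
Hunk 7: at line 3 remove [dfz,yod,vtg] add [ayk,mxmg] -> 8 lines: gif rvl qlyyv ayk mxmg vvbxn drt suaml
Final line count: 8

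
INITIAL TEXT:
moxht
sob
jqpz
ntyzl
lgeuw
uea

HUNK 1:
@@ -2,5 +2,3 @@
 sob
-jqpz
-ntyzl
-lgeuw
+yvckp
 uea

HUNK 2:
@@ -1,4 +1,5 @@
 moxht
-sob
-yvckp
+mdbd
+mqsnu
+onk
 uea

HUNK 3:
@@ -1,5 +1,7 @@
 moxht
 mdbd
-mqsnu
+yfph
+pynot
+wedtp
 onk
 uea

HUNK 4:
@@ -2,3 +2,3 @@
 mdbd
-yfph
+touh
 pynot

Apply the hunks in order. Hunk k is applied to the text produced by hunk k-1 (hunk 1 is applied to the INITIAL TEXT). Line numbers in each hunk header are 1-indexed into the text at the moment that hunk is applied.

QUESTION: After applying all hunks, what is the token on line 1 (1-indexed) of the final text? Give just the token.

Hunk 1: at line 2 remove [jqpz,ntyzl,lgeuw] add [yvckp] -> 4 lines: moxht sob yvckp uea
Hunk 2: at line 1 remove [sob,yvckp] add [mdbd,mqsnu,onk] -> 5 lines: moxht mdbd mqsnu onk uea
Hunk 3: at line 1 remove [mqsnu] add [yfph,pynot,wedtp] -> 7 lines: moxht mdbd yfph pynot wedtp onk uea
Hunk 4: at line 2 remove [yfph] add [touh] -> 7 lines: moxht mdbd touh pynot wedtp onk uea
Final line 1: moxht

Answer: moxht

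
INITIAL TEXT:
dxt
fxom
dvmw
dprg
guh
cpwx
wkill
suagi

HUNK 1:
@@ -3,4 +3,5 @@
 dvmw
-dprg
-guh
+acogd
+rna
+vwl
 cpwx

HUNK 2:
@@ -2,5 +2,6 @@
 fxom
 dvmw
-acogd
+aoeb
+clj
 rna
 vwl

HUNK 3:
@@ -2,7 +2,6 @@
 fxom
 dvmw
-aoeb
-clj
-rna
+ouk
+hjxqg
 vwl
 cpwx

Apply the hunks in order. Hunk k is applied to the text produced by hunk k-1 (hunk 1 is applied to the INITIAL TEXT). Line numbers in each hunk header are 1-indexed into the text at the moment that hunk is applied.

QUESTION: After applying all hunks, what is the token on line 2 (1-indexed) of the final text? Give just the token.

Hunk 1: at line 3 remove [dprg,guh] add [acogd,rna,vwl] -> 9 lines: dxt fxom dvmw acogd rna vwl cpwx wkill suagi
Hunk 2: at line 2 remove [acogd] add [aoeb,clj] -> 10 lines: dxt fxom dvmw aoeb clj rna vwl cpwx wkill suagi
Hunk 3: at line 2 remove [aoeb,clj,rna] add [ouk,hjxqg] -> 9 lines: dxt fxom dvmw ouk hjxqg vwl cpwx wkill suagi
Final line 2: fxom

Answer: fxom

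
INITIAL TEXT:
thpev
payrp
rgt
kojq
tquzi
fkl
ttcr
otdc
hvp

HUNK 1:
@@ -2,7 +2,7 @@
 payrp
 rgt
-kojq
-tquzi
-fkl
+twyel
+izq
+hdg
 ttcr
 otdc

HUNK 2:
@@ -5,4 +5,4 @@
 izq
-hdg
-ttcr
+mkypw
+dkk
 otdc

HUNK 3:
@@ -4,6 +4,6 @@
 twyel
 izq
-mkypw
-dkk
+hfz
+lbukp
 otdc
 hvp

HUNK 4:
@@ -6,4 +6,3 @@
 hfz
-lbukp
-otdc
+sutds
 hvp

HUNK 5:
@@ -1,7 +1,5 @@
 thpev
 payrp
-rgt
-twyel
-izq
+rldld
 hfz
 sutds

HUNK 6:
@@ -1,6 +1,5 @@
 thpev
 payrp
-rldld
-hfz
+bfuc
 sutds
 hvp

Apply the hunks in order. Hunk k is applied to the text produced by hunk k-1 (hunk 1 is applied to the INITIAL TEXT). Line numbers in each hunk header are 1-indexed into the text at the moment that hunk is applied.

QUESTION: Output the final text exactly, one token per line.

Hunk 1: at line 2 remove [kojq,tquzi,fkl] add [twyel,izq,hdg] -> 9 lines: thpev payrp rgt twyel izq hdg ttcr otdc hvp
Hunk 2: at line 5 remove [hdg,ttcr] add [mkypw,dkk] -> 9 lines: thpev payrp rgt twyel izq mkypw dkk otdc hvp
Hunk 3: at line 4 remove [mkypw,dkk] add [hfz,lbukp] -> 9 lines: thpev payrp rgt twyel izq hfz lbukp otdc hvp
Hunk 4: at line 6 remove [lbukp,otdc] add [sutds] -> 8 lines: thpev payrp rgt twyel izq hfz sutds hvp
Hunk 5: at line 1 remove [rgt,twyel,izq] add [rldld] -> 6 lines: thpev payrp rldld hfz sutds hvp
Hunk 6: at line 1 remove [rldld,hfz] add [bfuc] -> 5 lines: thpev payrp bfuc sutds hvp

Answer: thpev
payrp
bfuc
sutds
hvp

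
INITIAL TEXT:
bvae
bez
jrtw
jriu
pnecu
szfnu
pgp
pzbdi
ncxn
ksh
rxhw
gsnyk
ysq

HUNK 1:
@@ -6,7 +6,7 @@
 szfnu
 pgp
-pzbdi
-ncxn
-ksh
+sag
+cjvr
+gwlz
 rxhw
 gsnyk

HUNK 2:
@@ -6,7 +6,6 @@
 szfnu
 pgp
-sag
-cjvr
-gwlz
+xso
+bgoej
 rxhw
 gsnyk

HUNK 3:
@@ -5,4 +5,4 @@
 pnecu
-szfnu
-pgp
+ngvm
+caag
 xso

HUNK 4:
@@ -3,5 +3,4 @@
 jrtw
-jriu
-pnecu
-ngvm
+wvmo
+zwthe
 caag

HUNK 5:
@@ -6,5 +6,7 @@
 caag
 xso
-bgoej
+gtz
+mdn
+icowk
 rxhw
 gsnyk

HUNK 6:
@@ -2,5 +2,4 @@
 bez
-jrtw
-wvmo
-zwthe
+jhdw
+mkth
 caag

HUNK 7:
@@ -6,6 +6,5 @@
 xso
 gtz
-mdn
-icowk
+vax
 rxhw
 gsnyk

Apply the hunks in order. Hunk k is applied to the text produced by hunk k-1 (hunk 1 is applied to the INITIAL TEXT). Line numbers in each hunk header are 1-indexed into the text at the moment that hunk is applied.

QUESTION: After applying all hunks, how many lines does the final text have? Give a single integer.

Hunk 1: at line 6 remove [pzbdi,ncxn,ksh] add [sag,cjvr,gwlz] -> 13 lines: bvae bez jrtw jriu pnecu szfnu pgp sag cjvr gwlz rxhw gsnyk ysq
Hunk 2: at line 6 remove [sag,cjvr,gwlz] add [xso,bgoej] -> 12 lines: bvae bez jrtw jriu pnecu szfnu pgp xso bgoej rxhw gsnyk ysq
Hunk 3: at line 5 remove [szfnu,pgp] add [ngvm,caag] -> 12 lines: bvae bez jrtw jriu pnecu ngvm caag xso bgoej rxhw gsnyk ysq
Hunk 4: at line 3 remove [jriu,pnecu,ngvm] add [wvmo,zwthe] -> 11 lines: bvae bez jrtw wvmo zwthe caag xso bgoej rxhw gsnyk ysq
Hunk 5: at line 6 remove [bgoej] add [gtz,mdn,icowk] -> 13 lines: bvae bez jrtw wvmo zwthe caag xso gtz mdn icowk rxhw gsnyk ysq
Hunk 6: at line 2 remove [jrtw,wvmo,zwthe] add [jhdw,mkth] -> 12 lines: bvae bez jhdw mkth caag xso gtz mdn icowk rxhw gsnyk ysq
Hunk 7: at line 6 remove [mdn,icowk] add [vax] -> 11 lines: bvae bez jhdw mkth caag xso gtz vax rxhw gsnyk ysq
Final line count: 11

Answer: 11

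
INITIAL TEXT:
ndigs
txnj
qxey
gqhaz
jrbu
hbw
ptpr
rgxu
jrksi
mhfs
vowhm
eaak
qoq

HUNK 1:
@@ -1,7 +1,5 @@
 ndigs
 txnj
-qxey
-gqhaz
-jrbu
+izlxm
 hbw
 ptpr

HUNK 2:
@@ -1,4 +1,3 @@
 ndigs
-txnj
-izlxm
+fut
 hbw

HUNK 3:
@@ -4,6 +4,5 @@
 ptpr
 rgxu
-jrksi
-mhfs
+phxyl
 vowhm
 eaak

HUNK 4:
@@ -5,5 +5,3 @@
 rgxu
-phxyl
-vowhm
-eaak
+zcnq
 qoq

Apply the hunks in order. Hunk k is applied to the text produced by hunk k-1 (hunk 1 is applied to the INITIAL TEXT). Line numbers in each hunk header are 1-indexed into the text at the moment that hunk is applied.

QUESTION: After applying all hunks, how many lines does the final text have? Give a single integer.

Answer: 7

Derivation:
Hunk 1: at line 1 remove [qxey,gqhaz,jrbu] add [izlxm] -> 11 lines: ndigs txnj izlxm hbw ptpr rgxu jrksi mhfs vowhm eaak qoq
Hunk 2: at line 1 remove [txnj,izlxm] add [fut] -> 10 lines: ndigs fut hbw ptpr rgxu jrksi mhfs vowhm eaak qoq
Hunk 3: at line 4 remove [jrksi,mhfs] add [phxyl] -> 9 lines: ndigs fut hbw ptpr rgxu phxyl vowhm eaak qoq
Hunk 4: at line 5 remove [phxyl,vowhm,eaak] add [zcnq] -> 7 lines: ndigs fut hbw ptpr rgxu zcnq qoq
Final line count: 7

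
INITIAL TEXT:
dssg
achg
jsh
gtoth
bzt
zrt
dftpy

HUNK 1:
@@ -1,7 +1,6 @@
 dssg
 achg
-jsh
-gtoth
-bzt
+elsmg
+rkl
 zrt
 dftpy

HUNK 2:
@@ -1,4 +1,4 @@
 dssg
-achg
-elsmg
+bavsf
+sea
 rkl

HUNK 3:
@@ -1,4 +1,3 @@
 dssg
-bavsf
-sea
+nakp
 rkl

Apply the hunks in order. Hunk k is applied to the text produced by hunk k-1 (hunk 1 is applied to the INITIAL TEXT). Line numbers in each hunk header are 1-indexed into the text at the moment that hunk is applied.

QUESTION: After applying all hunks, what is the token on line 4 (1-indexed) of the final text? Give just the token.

Answer: zrt

Derivation:
Hunk 1: at line 1 remove [jsh,gtoth,bzt] add [elsmg,rkl] -> 6 lines: dssg achg elsmg rkl zrt dftpy
Hunk 2: at line 1 remove [achg,elsmg] add [bavsf,sea] -> 6 lines: dssg bavsf sea rkl zrt dftpy
Hunk 3: at line 1 remove [bavsf,sea] add [nakp] -> 5 lines: dssg nakp rkl zrt dftpy
Final line 4: zrt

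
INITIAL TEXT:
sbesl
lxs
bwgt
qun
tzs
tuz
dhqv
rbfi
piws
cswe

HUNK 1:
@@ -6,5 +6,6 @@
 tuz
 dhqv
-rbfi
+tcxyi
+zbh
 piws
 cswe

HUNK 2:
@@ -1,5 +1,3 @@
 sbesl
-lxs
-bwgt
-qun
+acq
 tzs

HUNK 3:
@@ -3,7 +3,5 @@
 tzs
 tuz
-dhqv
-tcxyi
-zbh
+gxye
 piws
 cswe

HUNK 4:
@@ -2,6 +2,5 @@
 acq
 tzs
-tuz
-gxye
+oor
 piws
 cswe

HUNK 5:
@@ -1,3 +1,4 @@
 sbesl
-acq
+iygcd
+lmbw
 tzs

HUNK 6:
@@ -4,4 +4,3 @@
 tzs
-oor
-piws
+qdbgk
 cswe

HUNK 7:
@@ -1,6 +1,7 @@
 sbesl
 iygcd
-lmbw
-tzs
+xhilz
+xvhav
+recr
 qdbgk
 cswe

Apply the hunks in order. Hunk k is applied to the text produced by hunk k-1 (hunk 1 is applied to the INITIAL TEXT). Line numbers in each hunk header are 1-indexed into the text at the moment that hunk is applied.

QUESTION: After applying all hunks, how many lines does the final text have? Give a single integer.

Answer: 7

Derivation:
Hunk 1: at line 6 remove [rbfi] add [tcxyi,zbh] -> 11 lines: sbesl lxs bwgt qun tzs tuz dhqv tcxyi zbh piws cswe
Hunk 2: at line 1 remove [lxs,bwgt,qun] add [acq] -> 9 lines: sbesl acq tzs tuz dhqv tcxyi zbh piws cswe
Hunk 3: at line 3 remove [dhqv,tcxyi,zbh] add [gxye] -> 7 lines: sbesl acq tzs tuz gxye piws cswe
Hunk 4: at line 2 remove [tuz,gxye] add [oor] -> 6 lines: sbesl acq tzs oor piws cswe
Hunk 5: at line 1 remove [acq] add [iygcd,lmbw] -> 7 lines: sbesl iygcd lmbw tzs oor piws cswe
Hunk 6: at line 4 remove [oor,piws] add [qdbgk] -> 6 lines: sbesl iygcd lmbw tzs qdbgk cswe
Hunk 7: at line 1 remove [lmbw,tzs] add [xhilz,xvhav,recr] -> 7 lines: sbesl iygcd xhilz xvhav recr qdbgk cswe
Final line count: 7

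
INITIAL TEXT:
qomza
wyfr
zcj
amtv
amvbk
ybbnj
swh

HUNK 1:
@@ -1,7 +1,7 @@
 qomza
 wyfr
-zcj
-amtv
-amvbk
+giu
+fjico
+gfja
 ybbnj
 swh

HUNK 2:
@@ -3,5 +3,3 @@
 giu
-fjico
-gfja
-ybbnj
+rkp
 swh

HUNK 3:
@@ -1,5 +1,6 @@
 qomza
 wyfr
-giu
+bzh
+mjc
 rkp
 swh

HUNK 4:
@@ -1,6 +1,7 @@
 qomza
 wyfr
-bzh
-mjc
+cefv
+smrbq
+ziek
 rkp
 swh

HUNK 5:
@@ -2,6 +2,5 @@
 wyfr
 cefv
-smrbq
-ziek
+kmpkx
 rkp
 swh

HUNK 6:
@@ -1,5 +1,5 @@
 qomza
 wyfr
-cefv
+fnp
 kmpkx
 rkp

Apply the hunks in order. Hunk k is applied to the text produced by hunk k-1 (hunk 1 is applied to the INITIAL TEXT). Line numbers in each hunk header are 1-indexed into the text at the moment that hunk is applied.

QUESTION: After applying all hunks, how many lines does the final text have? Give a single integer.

Hunk 1: at line 1 remove [zcj,amtv,amvbk] add [giu,fjico,gfja] -> 7 lines: qomza wyfr giu fjico gfja ybbnj swh
Hunk 2: at line 3 remove [fjico,gfja,ybbnj] add [rkp] -> 5 lines: qomza wyfr giu rkp swh
Hunk 3: at line 1 remove [giu] add [bzh,mjc] -> 6 lines: qomza wyfr bzh mjc rkp swh
Hunk 4: at line 1 remove [bzh,mjc] add [cefv,smrbq,ziek] -> 7 lines: qomza wyfr cefv smrbq ziek rkp swh
Hunk 5: at line 2 remove [smrbq,ziek] add [kmpkx] -> 6 lines: qomza wyfr cefv kmpkx rkp swh
Hunk 6: at line 1 remove [cefv] add [fnp] -> 6 lines: qomza wyfr fnp kmpkx rkp swh
Final line count: 6

Answer: 6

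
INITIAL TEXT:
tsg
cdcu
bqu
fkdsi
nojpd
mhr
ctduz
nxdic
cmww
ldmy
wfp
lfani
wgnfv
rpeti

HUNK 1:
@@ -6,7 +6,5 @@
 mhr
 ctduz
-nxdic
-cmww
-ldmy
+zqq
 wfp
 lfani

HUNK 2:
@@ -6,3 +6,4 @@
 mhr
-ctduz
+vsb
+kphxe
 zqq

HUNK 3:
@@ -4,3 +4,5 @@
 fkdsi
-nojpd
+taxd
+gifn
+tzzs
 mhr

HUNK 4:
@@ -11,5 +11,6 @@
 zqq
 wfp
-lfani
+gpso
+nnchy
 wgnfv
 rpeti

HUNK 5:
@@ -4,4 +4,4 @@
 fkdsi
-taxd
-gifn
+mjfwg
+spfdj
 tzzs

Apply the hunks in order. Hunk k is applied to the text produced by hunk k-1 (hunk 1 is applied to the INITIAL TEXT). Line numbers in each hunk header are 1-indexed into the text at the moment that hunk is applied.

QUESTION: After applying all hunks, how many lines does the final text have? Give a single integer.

Answer: 16

Derivation:
Hunk 1: at line 6 remove [nxdic,cmww,ldmy] add [zqq] -> 12 lines: tsg cdcu bqu fkdsi nojpd mhr ctduz zqq wfp lfani wgnfv rpeti
Hunk 2: at line 6 remove [ctduz] add [vsb,kphxe] -> 13 lines: tsg cdcu bqu fkdsi nojpd mhr vsb kphxe zqq wfp lfani wgnfv rpeti
Hunk 3: at line 4 remove [nojpd] add [taxd,gifn,tzzs] -> 15 lines: tsg cdcu bqu fkdsi taxd gifn tzzs mhr vsb kphxe zqq wfp lfani wgnfv rpeti
Hunk 4: at line 11 remove [lfani] add [gpso,nnchy] -> 16 lines: tsg cdcu bqu fkdsi taxd gifn tzzs mhr vsb kphxe zqq wfp gpso nnchy wgnfv rpeti
Hunk 5: at line 4 remove [taxd,gifn] add [mjfwg,spfdj] -> 16 lines: tsg cdcu bqu fkdsi mjfwg spfdj tzzs mhr vsb kphxe zqq wfp gpso nnchy wgnfv rpeti
Final line count: 16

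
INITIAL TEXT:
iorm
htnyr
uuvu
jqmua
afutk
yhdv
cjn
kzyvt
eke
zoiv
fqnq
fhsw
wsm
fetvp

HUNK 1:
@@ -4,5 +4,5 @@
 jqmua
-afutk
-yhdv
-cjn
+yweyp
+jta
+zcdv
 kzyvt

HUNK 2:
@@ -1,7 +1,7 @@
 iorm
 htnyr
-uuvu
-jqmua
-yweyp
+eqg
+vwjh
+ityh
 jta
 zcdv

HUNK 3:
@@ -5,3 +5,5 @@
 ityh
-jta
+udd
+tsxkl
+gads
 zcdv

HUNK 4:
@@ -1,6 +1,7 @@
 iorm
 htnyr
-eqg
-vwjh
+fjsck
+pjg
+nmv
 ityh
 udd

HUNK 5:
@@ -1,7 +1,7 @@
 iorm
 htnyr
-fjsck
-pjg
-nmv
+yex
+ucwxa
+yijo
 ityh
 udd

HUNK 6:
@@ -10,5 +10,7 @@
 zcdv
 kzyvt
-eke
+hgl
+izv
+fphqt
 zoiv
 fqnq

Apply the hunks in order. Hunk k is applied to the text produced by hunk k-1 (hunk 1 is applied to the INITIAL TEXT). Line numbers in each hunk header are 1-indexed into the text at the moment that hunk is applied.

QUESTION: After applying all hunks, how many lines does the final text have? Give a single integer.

Hunk 1: at line 4 remove [afutk,yhdv,cjn] add [yweyp,jta,zcdv] -> 14 lines: iorm htnyr uuvu jqmua yweyp jta zcdv kzyvt eke zoiv fqnq fhsw wsm fetvp
Hunk 2: at line 1 remove [uuvu,jqmua,yweyp] add [eqg,vwjh,ityh] -> 14 lines: iorm htnyr eqg vwjh ityh jta zcdv kzyvt eke zoiv fqnq fhsw wsm fetvp
Hunk 3: at line 5 remove [jta] add [udd,tsxkl,gads] -> 16 lines: iorm htnyr eqg vwjh ityh udd tsxkl gads zcdv kzyvt eke zoiv fqnq fhsw wsm fetvp
Hunk 4: at line 1 remove [eqg,vwjh] add [fjsck,pjg,nmv] -> 17 lines: iorm htnyr fjsck pjg nmv ityh udd tsxkl gads zcdv kzyvt eke zoiv fqnq fhsw wsm fetvp
Hunk 5: at line 1 remove [fjsck,pjg,nmv] add [yex,ucwxa,yijo] -> 17 lines: iorm htnyr yex ucwxa yijo ityh udd tsxkl gads zcdv kzyvt eke zoiv fqnq fhsw wsm fetvp
Hunk 6: at line 10 remove [eke] add [hgl,izv,fphqt] -> 19 lines: iorm htnyr yex ucwxa yijo ityh udd tsxkl gads zcdv kzyvt hgl izv fphqt zoiv fqnq fhsw wsm fetvp
Final line count: 19

Answer: 19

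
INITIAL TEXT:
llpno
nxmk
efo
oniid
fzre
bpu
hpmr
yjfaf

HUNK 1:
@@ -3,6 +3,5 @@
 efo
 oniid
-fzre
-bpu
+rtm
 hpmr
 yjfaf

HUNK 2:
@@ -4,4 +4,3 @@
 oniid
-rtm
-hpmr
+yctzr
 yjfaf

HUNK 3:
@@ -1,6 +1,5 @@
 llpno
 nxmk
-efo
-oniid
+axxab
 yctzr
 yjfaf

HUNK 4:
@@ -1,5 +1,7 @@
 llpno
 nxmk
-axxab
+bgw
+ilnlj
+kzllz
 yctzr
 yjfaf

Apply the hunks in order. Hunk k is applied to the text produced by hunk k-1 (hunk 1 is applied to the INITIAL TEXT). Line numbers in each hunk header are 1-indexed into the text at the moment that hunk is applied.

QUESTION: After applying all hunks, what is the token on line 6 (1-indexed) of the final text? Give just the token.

Hunk 1: at line 3 remove [fzre,bpu] add [rtm] -> 7 lines: llpno nxmk efo oniid rtm hpmr yjfaf
Hunk 2: at line 4 remove [rtm,hpmr] add [yctzr] -> 6 lines: llpno nxmk efo oniid yctzr yjfaf
Hunk 3: at line 1 remove [efo,oniid] add [axxab] -> 5 lines: llpno nxmk axxab yctzr yjfaf
Hunk 4: at line 1 remove [axxab] add [bgw,ilnlj,kzllz] -> 7 lines: llpno nxmk bgw ilnlj kzllz yctzr yjfaf
Final line 6: yctzr

Answer: yctzr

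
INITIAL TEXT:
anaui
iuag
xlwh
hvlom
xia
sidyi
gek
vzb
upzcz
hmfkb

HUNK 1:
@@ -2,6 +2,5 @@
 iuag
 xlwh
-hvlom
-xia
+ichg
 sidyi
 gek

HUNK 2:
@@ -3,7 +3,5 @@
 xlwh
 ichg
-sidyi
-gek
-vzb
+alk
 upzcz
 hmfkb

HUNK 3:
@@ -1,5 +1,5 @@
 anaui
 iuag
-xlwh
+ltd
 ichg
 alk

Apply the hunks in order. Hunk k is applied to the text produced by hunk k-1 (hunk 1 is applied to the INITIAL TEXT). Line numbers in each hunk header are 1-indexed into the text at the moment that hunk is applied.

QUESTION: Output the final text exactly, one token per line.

Answer: anaui
iuag
ltd
ichg
alk
upzcz
hmfkb

Derivation:
Hunk 1: at line 2 remove [hvlom,xia] add [ichg] -> 9 lines: anaui iuag xlwh ichg sidyi gek vzb upzcz hmfkb
Hunk 2: at line 3 remove [sidyi,gek,vzb] add [alk] -> 7 lines: anaui iuag xlwh ichg alk upzcz hmfkb
Hunk 3: at line 1 remove [xlwh] add [ltd] -> 7 lines: anaui iuag ltd ichg alk upzcz hmfkb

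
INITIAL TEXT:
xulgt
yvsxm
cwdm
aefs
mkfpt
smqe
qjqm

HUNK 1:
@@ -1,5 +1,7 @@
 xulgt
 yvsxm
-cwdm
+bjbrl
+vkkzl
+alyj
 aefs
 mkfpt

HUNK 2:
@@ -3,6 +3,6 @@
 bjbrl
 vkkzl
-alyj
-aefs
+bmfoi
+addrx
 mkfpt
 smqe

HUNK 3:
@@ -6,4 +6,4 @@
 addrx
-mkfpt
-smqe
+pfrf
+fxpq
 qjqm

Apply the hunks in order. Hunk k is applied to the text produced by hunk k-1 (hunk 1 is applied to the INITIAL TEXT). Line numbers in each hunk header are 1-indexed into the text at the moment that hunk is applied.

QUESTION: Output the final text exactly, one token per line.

Hunk 1: at line 1 remove [cwdm] add [bjbrl,vkkzl,alyj] -> 9 lines: xulgt yvsxm bjbrl vkkzl alyj aefs mkfpt smqe qjqm
Hunk 2: at line 3 remove [alyj,aefs] add [bmfoi,addrx] -> 9 lines: xulgt yvsxm bjbrl vkkzl bmfoi addrx mkfpt smqe qjqm
Hunk 3: at line 6 remove [mkfpt,smqe] add [pfrf,fxpq] -> 9 lines: xulgt yvsxm bjbrl vkkzl bmfoi addrx pfrf fxpq qjqm

Answer: xulgt
yvsxm
bjbrl
vkkzl
bmfoi
addrx
pfrf
fxpq
qjqm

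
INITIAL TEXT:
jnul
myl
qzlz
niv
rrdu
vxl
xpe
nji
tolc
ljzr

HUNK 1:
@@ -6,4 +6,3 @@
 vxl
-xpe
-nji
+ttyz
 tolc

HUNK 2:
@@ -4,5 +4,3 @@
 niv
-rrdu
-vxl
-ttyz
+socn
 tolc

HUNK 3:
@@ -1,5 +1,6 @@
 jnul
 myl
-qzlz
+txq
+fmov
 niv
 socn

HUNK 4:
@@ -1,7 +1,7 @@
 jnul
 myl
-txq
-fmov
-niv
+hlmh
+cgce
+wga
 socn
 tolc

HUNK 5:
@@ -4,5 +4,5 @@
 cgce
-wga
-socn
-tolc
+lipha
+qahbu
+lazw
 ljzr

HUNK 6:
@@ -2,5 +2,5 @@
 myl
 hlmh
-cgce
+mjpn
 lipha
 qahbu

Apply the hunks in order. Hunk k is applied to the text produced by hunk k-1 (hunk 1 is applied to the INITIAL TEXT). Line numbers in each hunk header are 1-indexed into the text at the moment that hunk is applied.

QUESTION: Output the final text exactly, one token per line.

Answer: jnul
myl
hlmh
mjpn
lipha
qahbu
lazw
ljzr

Derivation:
Hunk 1: at line 6 remove [xpe,nji] add [ttyz] -> 9 lines: jnul myl qzlz niv rrdu vxl ttyz tolc ljzr
Hunk 2: at line 4 remove [rrdu,vxl,ttyz] add [socn] -> 7 lines: jnul myl qzlz niv socn tolc ljzr
Hunk 3: at line 1 remove [qzlz] add [txq,fmov] -> 8 lines: jnul myl txq fmov niv socn tolc ljzr
Hunk 4: at line 1 remove [txq,fmov,niv] add [hlmh,cgce,wga] -> 8 lines: jnul myl hlmh cgce wga socn tolc ljzr
Hunk 5: at line 4 remove [wga,socn,tolc] add [lipha,qahbu,lazw] -> 8 lines: jnul myl hlmh cgce lipha qahbu lazw ljzr
Hunk 6: at line 2 remove [cgce] add [mjpn] -> 8 lines: jnul myl hlmh mjpn lipha qahbu lazw ljzr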